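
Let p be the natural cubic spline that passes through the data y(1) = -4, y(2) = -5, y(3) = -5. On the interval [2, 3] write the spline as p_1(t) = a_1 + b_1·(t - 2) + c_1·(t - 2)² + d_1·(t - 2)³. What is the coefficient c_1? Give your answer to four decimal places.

Put σ_i = p'' at the i-th knot. Here h = (1, 1) and Δ = (-1, 0), so the interior equations h_(i-1)·σ_(i-1) + 2(h_(i-1)+h_i)·σ_i + h_i·σ_(i+1) = 6(Δ_i − Δ_(i-1)) read
  1·σ_0 + 4·σ_1 + 1·σ_2 = 6(Δ_1 - Δ_0) = 6
Natural end conditions: σ_0 = σ_2 = 0.
Solving: σ_0 = 0, σ_1 = 3/2, σ_2 = 0.
On [2, 3], with p_1(t) = a_1 + b_1·(t - 2) + c_1·(t - 2)² + d_1·(t - 2)³: c_1 = σ_1/2 = 3/4, d_1 = (σ_2 - σ_1)/(6h_1) = -1/4, b_1 = Δ_1 - h_1(2σ_1 + σ_2)/6 = -1/2.

0.7500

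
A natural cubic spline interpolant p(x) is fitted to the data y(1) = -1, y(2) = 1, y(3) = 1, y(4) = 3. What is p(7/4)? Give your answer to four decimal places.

0.7188

Write m_i for p''(x_i). With h_i = 1, 1, 1 and divided differences Δ_i = 2, 0, 2, the continuity of p' gives the tridiagonal system
  1·m_0 + 4·m_1 + 1·m_2 = 6(Δ_1 - Δ_0) = -12
  1·m_1 + 4·m_2 + 1·m_3 = 6(Δ_2 - Δ_1) = 12
Natural end conditions: m_0 = m_3 = 0.
Solving the tridiagonal system: m_0 = 0, m_1 = -4, m_2 = 4, m_3 = 0.
On [1, 2], p(x) = -1 + 8/3·(x - 1) + 0·(x - 1)² - 2/3·(x - 1)³.
With (x - 1) = 3/4: p(7/4) = 23/32.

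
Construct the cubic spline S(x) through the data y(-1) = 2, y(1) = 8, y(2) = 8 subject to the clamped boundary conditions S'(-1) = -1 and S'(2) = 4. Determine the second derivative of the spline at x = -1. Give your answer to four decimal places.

10.6667

With M_i denoting the second derivative at x_i, h_i = 2, 1, and Δ_i = (y_(i+1) − y_i)/h_i = 3, 0:
  2·M_0 + 6·M_1 + 1·M_2 = 6(Δ_1 - Δ_0) = -18
Clamped end conditions give two more equations: 2h_0·M_0 + h_0·M_1 = 6(Δ_0 - S'(-1)) = 24 and h_1·M_1 + 2h_1·M_2 = 6(S'(2) - Δ_1) = 24.
Hence M_0 = 32/3, M_1 = -28/3, M_2 = 50/3.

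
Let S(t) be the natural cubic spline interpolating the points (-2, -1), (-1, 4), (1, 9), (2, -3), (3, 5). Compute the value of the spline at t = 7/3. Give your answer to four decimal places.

Write M_i for S''(x_i). With h_i = 1, 2, 1, 1 and divided differences Δ_i = 5, 5/2, -12, 8, the continuity of S' gives the tridiagonal system
  1·M_0 + 6·M_1 + 2·M_2 = 6(Δ_1 - Δ_0) = -15
  2·M_1 + 6·M_2 + 1·M_3 = 6(Δ_2 - Δ_1) = -87
  1·M_2 + 4·M_3 + 1·M_4 = 6(Δ_3 - Δ_2) = 120
Natural end conditions: M_0 = M_4 = 0.
Hence M_0 = 0, M_1 = 591/122, M_2 = -1344/61, M_3 = 2166/61, M_4 = 0.
On [2, 3], S(t) = -3 - 234/61·(t - 2) + 1083/61·(t - 2)² - 361/61·(t - 2)³.
With (t - 2) = 1/3: S(7/3) = -4159/1647.

-2.5252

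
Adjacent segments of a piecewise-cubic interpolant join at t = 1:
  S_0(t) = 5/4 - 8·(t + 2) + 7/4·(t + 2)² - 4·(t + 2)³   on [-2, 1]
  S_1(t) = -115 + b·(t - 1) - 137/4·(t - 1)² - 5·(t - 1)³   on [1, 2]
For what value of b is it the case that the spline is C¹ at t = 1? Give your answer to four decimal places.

S_0'(t) = -8 + 7/2·(t + 2) - 12·(t + 2)², so S_0'(1) = -211/2. On the right, S_1'(1) = b, so b = -211/2.

-105.5000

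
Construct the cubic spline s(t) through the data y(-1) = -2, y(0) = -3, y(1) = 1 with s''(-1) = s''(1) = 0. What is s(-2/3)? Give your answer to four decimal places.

Write M_i for s''(x_i). With h_i = 1, 1 and divided differences Δ_i = -1, 4, the continuity of s' gives the tridiagonal system
  1·M_0 + 4·M_1 + 1·M_2 = 6(Δ_1 - Δ_0) = 30
Natural end conditions: M_0 = M_2 = 0.
Solving the tridiagonal system: M_0 = 0, M_1 = 15/2, M_2 = 0.
On [-1, 0], s(t) = -2 - 9/4·(t + 1) + 0·(t + 1)² + 5/4·(t + 1)³.
With (t + 1) = 1/3: s(-2/3) = -73/27.

-2.7037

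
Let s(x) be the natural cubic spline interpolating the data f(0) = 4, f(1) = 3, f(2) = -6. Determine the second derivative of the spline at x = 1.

With M_i denoting the second derivative at x_i, h_i = 1, 1, and Δ_i = (y_(i+1) − y_i)/h_i = -1, -9:
  1·M_0 + 4·M_1 + 1·M_2 = 6(Δ_1 - Δ_0) = -48
Natural end conditions: M_0 = M_2 = 0.
Solving: M_0 = 0, M_1 = -12, M_2 = 0.

-12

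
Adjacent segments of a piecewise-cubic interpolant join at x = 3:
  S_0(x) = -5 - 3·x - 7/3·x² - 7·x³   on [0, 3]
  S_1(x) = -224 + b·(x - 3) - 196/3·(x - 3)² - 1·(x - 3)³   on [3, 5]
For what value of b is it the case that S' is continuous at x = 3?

-206

S_0'(x) = -3 - 14/3·x - 21·x², so S_0'(3) = -206. On the right, S_1'(3) = b, so b = -206.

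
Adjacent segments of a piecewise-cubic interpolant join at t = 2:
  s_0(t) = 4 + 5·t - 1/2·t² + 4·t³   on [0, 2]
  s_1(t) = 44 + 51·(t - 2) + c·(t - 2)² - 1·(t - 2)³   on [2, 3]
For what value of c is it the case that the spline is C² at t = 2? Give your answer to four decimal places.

s_0''(t) = -1 + 24·t, so s_0''(2) = 47. On the right, s_1''(2) = 2c, so c = 47/2.

23.5000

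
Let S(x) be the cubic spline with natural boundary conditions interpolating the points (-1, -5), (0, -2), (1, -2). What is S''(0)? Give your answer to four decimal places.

Put m_i = S'' at the i-th knot. Here h = (1, 1) and Δ = (3, 0), so the interior equations h_(i-1)·m_(i-1) + 2(h_(i-1)+h_i)·m_i + h_i·m_(i+1) = 6(Δ_i − Δ_(i-1)) read
  1·m_0 + 4·m_1 + 1·m_2 = 6(Δ_1 - Δ_0) = -18
Natural end conditions: m_0 = m_2 = 0.
Solving: m_0 = 0, m_1 = -9/2, m_2 = 0.

-4.5000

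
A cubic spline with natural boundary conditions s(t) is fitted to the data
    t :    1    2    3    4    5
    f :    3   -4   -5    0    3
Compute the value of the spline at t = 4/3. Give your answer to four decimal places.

0.3280

With σ_i denoting the second derivative at x_i, h_i = 1, 1, 1, 1, and Δ_i = (y_(i+1) − y_i)/h_i = -7, -1, 5, 3:
  1·σ_0 + 4·σ_1 + 1·σ_2 = 6(Δ_1 - Δ_0) = 36
  1·σ_1 + 4·σ_2 + 1·σ_3 = 6(Δ_2 - Δ_1) = 36
  1·σ_2 + 4·σ_3 + 1·σ_4 = 6(Δ_3 - Δ_2) = -12
Natural end conditions: σ_0 = σ_4 = 0.
Forward elimination and back-substitution give σ_0 = 0, σ_1 = 48/7, σ_2 = 60/7, σ_3 = -36/7, σ_4 = 0.
On [1, 2], s(t) = 3 - 57/7·(t - 1) + 0·(t - 1)² + 8/7·(t - 1)³.
With (t - 1) = 1/3: s(4/3) = 62/189.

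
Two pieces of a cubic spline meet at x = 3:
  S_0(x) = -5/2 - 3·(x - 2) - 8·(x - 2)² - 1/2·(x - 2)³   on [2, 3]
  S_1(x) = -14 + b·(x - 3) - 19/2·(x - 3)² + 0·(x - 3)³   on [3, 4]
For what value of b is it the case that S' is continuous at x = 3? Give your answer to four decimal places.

S_0'(x) = -3 - 16·(x - 2) - 3/2·(x - 2)², so S_0'(3) = -41/2. On the right, S_1'(3) = b, so b = -41/2.

-20.5000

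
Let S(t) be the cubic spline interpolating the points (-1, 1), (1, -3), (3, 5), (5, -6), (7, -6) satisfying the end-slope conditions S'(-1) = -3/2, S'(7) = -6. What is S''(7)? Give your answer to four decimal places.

With σ_i denoting the second derivative at x_i, h_i = 2, 2, 2, 2, and Δ_i = (y_(i+1) − y_i)/h_i = -2, 4, -11/2, 0:
  2·σ_0 + 8·σ_1 + 2·σ_2 = 6(Δ_1 - Δ_0) = 36
  2·σ_1 + 8·σ_2 + 2·σ_3 = 6(Δ_2 - Δ_1) = -57
  2·σ_2 + 8·σ_3 + 2·σ_4 = 6(Δ_3 - Δ_2) = 33
Clamped end conditions give two more equations: 2h_0·σ_0 + h_0·σ_1 = 6(Δ_0 - S'(-1)) = -3 and h_3·σ_3 + 2h_3·σ_4 = 6(S'(7) - Δ_3) = -36.
Forward elimination and back-substitution give σ_0 = -36/7, σ_1 = 123/14, σ_2 = -12, σ_3 = 75/7, σ_4 = -201/14.

-14.3571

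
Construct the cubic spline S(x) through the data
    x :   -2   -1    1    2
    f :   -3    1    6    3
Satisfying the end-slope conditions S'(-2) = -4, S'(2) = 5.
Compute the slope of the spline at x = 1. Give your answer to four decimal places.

-4.6429

With M_i denoting the second derivative at x_i, h_i = 1, 2, 1, and Δ_i = (y_(i+1) − y_i)/h_i = 4, 5/2, -3:
  1·M_0 + 6·M_1 + 2·M_2 = 6(Δ_1 - Δ_0) = -9
  2·M_1 + 6·M_2 + 1·M_3 = 6(Δ_2 - Δ_1) = -33
Clamped end conditions give two more equations: 2h_0·M_0 + h_0·M_1 = 6(Δ_0 - S'(-2)) = 48 and h_2·M_2 + 2h_2·M_3 = 6(S'(2) - Δ_2) = 48.
Solving the tridiagonal system: M_0 = 177/7, M_1 = -18/7, M_2 = -66/7, M_3 = 201/7.
On [1, 2], S'(x) = b_2 + 2c_2·(x - 1) + 3d_2·(x - 1)² with b_2 = Δ_2 - h_2(2M_2 + M_3)/6 = -65/14, c_2 = M_2/2 = -33/7, d_2 = (M_3 - M_2)/(6h_2) = 89/14. So S'(1) = -65/14.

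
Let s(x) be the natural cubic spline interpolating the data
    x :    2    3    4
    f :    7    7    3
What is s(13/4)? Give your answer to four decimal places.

6.3281

Let m_i = s''(x_i). Step sizes h_i = 1, 1; slopes of the chords Δ_i = (y_(i+1) - y_i)/h_i = 0, -4.
  1·m_0 + 4·m_1 + 1·m_2 = 6(Δ_1 - Δ_0) = -24
Natural end conditions: m_0 = m_2 = 0.
Solving the tridiagonal system: m_0 = 0, m_1 = -6, m_2 = 0.
On [3, 4], s(x) = 7 - 2·(x - 3) - 3·(x - 3)² + 1·(x - 3)³.
With (x - 3) = 1/4: s(13/4) = 405/64.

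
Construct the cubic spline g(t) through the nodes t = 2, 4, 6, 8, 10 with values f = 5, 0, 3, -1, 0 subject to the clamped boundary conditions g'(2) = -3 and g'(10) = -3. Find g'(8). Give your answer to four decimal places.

-0.2946

Let m_i = g''(x_i). Step sizes h_i = 2, 2, 2, 2; slopes of the chords Δ_i = (y_(i+1) - y_i)/h_i = -5/2, 3/2, -2, 1/2.
  2·m_0 + 8·m_1 + 2·m_2 = 6(Δ_1 - Δ_0) = 24
  2·m_1 + 8·m_2 + 2·m_3 = 6(Δ_2 - Δ_1) = -21
  2·m_2 + 8·m_3 + 2·m_4 = 6(Δ_3 - Δ_2) = 15
Clamped end conditions give two more equations: 2h_0·m_0 + h_0·m_1 = 6(Δ_0 - g'(2)) = 3 and h_3·m_3 + 2h_3·m_4 = 6(g'(10) - Δ_3) = -21.
Forward elimination and back-substitution give m_0 = -177/112, m_1 = 261/56, m_2 = -81/16, m_3 = 285/56, m_4 = -873/112.
On [8, 10], g'(t) = b_3 + 2c_3·(t - 8) + 3d_3·(t - 8)² with b_3 = Δ_3 - h_3(2m_3 + m_4)/6 = -33/112, c_3 = m_3/2 = 285/112, d_3 = (m_4 - m_3)/(6h_3) = -481/448. So g'(8) = -33/112.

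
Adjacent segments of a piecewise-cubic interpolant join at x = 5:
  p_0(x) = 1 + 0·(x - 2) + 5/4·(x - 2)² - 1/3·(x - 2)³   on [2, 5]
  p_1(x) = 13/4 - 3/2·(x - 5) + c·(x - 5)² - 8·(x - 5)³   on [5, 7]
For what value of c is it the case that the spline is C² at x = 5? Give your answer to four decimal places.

-1.7500

p_0''(x) = 5/2 - 2·(x - 2), so p_0''(5) = -7/2. On the right, p_1''(5) = 2c, so c = -7/4.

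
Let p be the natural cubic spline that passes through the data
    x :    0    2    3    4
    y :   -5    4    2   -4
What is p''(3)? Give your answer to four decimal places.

With M_i denoting the second derivative at x_i, h_i = 2, 1, 1, and Δ_i = (y_(i+1) − y_i)/h_i = 9/2, -2, -6:
  2·M_0 + 6·M_1 + 1·M_2 = 6(Δ_1 - Δ_0) = -39
  1·M_1 + 4·M_2 + 1·M_3 = 6(Δ_2 - Δ_1) = -24
Natural end conditions: M_0 = M_3 = 0.
Solving the tridiagonal system: M_0 = 0, M_1 = -132/23, M_2 = -105/23, M_3 = 0.

-4.5652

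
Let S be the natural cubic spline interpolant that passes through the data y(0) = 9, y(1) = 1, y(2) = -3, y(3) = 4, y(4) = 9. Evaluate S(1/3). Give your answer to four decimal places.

Write M_i for S''(x_i). With h_i = 1, 1, 1, 1 and divided differences Δ_i = -8, -4, 7, 5, the continuity of S' gives the tridiagonal system
  1·M_0 + 4·M_1 + 1·M_2 = 6(Δ_1 - Δ_0) = 24
  1·M_1 + 4·M_2 + 1·M_3 = 6(Δ_2 - Δ_1) = 66
  1·M_2 + 4·M_3 + 1·M_4 = 6(Δ_3 - Δ_2) = -12
Natural end conditions: M_0 = M_4 = 0.
Solving: M_0 = 0, M_1 = 3/2, M_2 = 18, M_3 = -15/2, M_4 = 0.
On [0, 1], S(t) = 9 - 33/4·t + 0·t² + 1/4·t³.
With t = 1/3: S(1/3) = 169/27.

6.2593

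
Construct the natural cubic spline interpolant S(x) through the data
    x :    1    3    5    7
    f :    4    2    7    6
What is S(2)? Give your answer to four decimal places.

Write m_i for S''(x_i). With h_i = 2, 2, 2 and divided differences Δ_i = -1, 5/2, -1/2, the continuity of S' gives the tridiagonal system
  2·m_0 + 8·m_1 + 2·m_2 = 6(Δ_1 - Δ_0) = 21
  2·m_1 + 8·m_2 + 2·m_3 = 6(Δ_2 - Δ_1) = -18
Natural end conditions: m_0 = m_3 = 0.
Solving: m_0 = 0, m_1 = 17/5, m_2 = -31/10, m_3 = 0.
On [1, 3], S(x) = 4 - 32/15·(x - 1) + 0·(x - 1)² + 17/60·(x - 1)³.
With (x - 1) = 1: S(2) = 43/20.

2.1500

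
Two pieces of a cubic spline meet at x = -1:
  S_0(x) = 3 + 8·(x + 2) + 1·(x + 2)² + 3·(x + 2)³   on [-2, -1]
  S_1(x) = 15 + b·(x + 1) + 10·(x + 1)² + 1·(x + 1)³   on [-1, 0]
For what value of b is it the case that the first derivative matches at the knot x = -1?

19

S_0'(x) = 8 + 2·(x + 2) + 9·(x + 2)², so S_0'(-1) = 19. On the right, S_1'(-1) = b, so b = 19.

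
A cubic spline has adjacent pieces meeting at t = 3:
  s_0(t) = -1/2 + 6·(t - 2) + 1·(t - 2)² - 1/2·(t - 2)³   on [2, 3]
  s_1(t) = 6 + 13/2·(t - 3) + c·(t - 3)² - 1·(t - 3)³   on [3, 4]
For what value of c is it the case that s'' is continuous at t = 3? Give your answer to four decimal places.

s_0''(t) = 2 - 3·(t - 2), so s_0''(3) = -1. On the right, s_1''(3) = 2c, so c = -1/2.

-0.5000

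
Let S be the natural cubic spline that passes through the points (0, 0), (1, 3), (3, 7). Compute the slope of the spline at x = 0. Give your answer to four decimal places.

Put M_i = S'' at the i-th knot. Here h = (1, 2) and Δ = (3, 2), so the interior equations h_(i-1)·M_(i-1) + 2(h_(i-1)+h_i)·M_i + h_i·M_(i+1) = 6(Δ_i − Δ_(i-1)) read
  1·M_0 + 6·M_1 + 2·M_2 = 6(Δ_1 - Δ_0) = -6
Natural end conditions: M_0 = M_2 = 0.
Hence M_0 = 0, M_1 = -1, M_2 = 0.
On [0, 1], S'(x) = b_0 + 2c_0·x + 3d_0·x² with b_0 = Δ_0 - h_0(2M_0 + M_1)/6 = 19/6, c_0 = M_0/2 = 0, d_0 = (M_1 - M_0)/(6h_0) = -1/6. So S'(0) = 19/6.

3.1667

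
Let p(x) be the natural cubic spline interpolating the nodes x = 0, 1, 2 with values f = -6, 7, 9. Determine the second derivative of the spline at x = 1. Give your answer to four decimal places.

-16.5000

With M_i denoting the second derivative at x_i, h_i = 1, 1, and Δ_i = (y_(i+1) − y_i)/h_i = 13, 2:
  1·M_0 + 4·M_1 + 1·M_2 = 6(Δ_1 - Δ_0) = -66
Natural end conditions: M_0 = M_2 = 0.
Solving: M_0 = 0, M_1 = -33/2, M_2 = 0.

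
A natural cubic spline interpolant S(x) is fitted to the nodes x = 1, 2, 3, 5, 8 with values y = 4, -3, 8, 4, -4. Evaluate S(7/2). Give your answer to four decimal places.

Let M_i = S''(x_i). Step sizes h_i = 1, 1, 2, 3; slopes of the chords Δ_i = (y_(i+1) - y_i)/h_i = -7, 11, -2, -8/3.
  1·M_0 + 4·M_1 + 1·M_2 = 6(Δ_1 - Δ_0) = 108
  1·M_1 + 6·M_2 + 2·M_3 = 6(Δ_2 - Δ_1) = -78
  2·M_2 + 10·M_3 + 3·M_4 = 6(Δ_3 - Δ_2) = -4
Natural end conditions: M_0 = M_4 = 0.
Forward elimination and back-substitution give M_0 = 0, M_1 = 3410/107, M_2 = -2084/107, M_3 = 374/107, M_4 = 0.
On [3, 5], S(x) = 8 + 3152/321·(x - 3) - 1042/107·(x - 3)² + 1229/642·(x - 3)³.
With (x - 3) = 1/2: S(7/2) = 18343/1712.

10.7144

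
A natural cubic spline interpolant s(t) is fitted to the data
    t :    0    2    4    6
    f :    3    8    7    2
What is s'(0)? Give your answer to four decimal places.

3.1667

With M_i denoting the second derivative at x_i, h_i = 2, 2, 2, and Δ_i = (y_(i+1) − y_i)/h_i = 5/2, -1/2, -5/2:
  2·M_0 + 8·M_1 + 2·M_2 = 6(Δ_1 - Δ_0) = -18
  2·M_1 + 8·M_2 + 2·M_3 = 6(Δ_2 - Δ_1) = -12
Natural end conditions: M_0 = M_3 = 0.
Hence M_0 = 0, M_1 = -2, M_2 = -1, M_3 = 0.
On [0, 2], s'(t) = b_0 + 2c_0·t + 3d_0·t² with b_0 = Δ_0 - h_0(2M_0 + M_1)/6 = 19/6, c_0 = M_0/2 = 0, d_0 = (M_1 - M_0)/(6h_0) = -1/6. So s'(0) = 19/6.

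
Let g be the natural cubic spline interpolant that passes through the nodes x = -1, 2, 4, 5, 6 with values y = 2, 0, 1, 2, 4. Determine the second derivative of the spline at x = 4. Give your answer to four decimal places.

Put M_i = g'' at the i-th knot. Here h = (3, 2, 1, 1) and Δ = (-2/3, 1/2, 1, 2), so the interior equations h_(i-1)·M_(i-1) + 2(h_(i-1)+h_i)·M_i + h_i·M_(i+1) = 6(Δ_i − Δ_(i-1)) read
  3·M_0 + 10·M_1 + 2·M_2 = 6(Δ_1 - Δ_0) = 7
  2·M_1 + 6·M_2 + 1·M_3 = 6(Δ_2 - Δ_1) = 3
  1·M_2 + 4·M_3 + 1·M_4 = 6(Δ_3 - Δ_2) = 6
Natural end conditions: M_0 = M_4 = 0.
Solving: M_0 = 0, M_1 = 149/214, M_2 = 2/107, M_3 = 160/107, M_4 = 0.

0.0187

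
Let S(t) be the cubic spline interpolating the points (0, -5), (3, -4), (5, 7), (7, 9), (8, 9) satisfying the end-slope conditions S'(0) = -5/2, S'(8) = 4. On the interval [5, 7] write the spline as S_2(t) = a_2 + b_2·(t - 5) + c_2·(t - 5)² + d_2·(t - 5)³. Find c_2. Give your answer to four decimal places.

-1.8927

Let M_i = S''(x_i). Step sizes h_i = 3, 2, 2, 1; slopes of the chords Δ_i = (y_(i+1) - y_i)/h_i = 1/3, 11/2, 1, 0.
  3·M_0 + 10·M_1 + 2·M_2 = 6(Δ_1 - Δ_0) = 31
  2·M_1 + 8·M_2 + 2·M_3 = 6(Δ_2 - Δ_1) = -27
  2·M_2 + 6·M_3 + 1·M_4 = 6(Δ_3 - Δ_2) = -6
Clamped end conditions give two more equations: 2h_0·M_0 + h_0·M_1 = 6(Δ_0 - S'(0)) = 17 and h_3·M_3 + 2h_3·M_4 = 6(S'(8) - Δ_3) = 24.
Forward elimination and back-substitution give M_0 = 677/636, M_1 = 375/106, M_2 = -1605/424, M_3 = -201/106, M_4 = 2745/212.
On [5, 7], with S_2(t) = a_2 + b_2·(t - 5) + c_2·(t - 5)² + d_2·(t - 5)³: c_2 = M_2/2 = -1605/848, d_2 = (M_3 - M_2)/(6h_2) = 267/1696, b_2 = Δ_2 - h_2(2M_2 + M_3)/6 = 881/212.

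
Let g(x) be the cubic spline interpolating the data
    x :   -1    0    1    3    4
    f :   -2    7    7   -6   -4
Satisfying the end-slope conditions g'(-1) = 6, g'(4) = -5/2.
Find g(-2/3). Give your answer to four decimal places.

0.7306

With σ_i denoting the second derivative at x_i, h_i = 1, 1, 2, 1, and Δ_i = (y_(i+1) − y_i)/h_i = 9, 0, -13/2, 2:
  1·σ_0 + 4·σ_1 + 1·σ_2 = 6(Δ_1 - Δ_0) = -54
  1·σ_1 + 6·σ_2 + 2·σ_3 = 6(Δ_2 - Δ_1) = -39
  2·σ_2 + 6·σ_3 + 1·σ_4 = 6(Δ_3 - Δ_2) = 51
Clamped end conditions give two more equations: 2h_0·σ_0 + h_0·σ_1 = 6(Δ_0 - g'(-1)) = 18 and h_3·σ_3 + 2h_3·σ_4 = 6(g'(4) - Δ_3) = -27.
Solving: σ_0 = 2141/128, σ_1 = -989/64, σ_2 = -1141/128, σ_3 = 479/32, σ_4 = -1343/64.
On [-1, 0], g(x) = -2 + 6·(x + 1) + 2141/256·(x + 1)² - 1373/256·(x + 1)³.
With (x + 1) = 1/3: g(-2/3) = 2525/3456.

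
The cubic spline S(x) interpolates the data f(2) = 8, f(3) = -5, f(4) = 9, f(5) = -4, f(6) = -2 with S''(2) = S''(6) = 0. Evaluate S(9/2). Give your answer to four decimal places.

Write M_i for S''(x_i). With h_i = 1, 1, 1, 1 and divided differences Δ_i = -13, 14, -13, 2, the continuity of S' gives the tridiagonal system
  1·M_0 + 4·M_1 + 1·M_2 = 6(Δ_1 - Δ_0) = 162
  1·M_1 + 4·M_2 + 1·M_3 = 6(Δ_2 - Δ_1) = -162
  1·M_2 + 4·M_3 + 1·M_4 = 6(Δ_3 - Δ_2) = 90
Natural end conditions: M_0 = M_4 = 0.
Solving: M_0 = 0, M_1 = 396/7, M_2 = -450/7, M_3 = 270/7, M_4 = 0.
On [4, 5], S(x) = 9 + 2·(x - 4) - 225/7·(x - 4)² + 120/7·(x - 4)³.
With (x - 4) = 1/2: S(9/2) = 115/28.

4.1071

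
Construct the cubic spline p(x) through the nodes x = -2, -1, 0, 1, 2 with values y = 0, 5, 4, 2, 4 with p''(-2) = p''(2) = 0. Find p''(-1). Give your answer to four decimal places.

With σ_i denoting the second derivative at x_i, h_i = 1, 1, 1, 1, and Δ_i = (y_(i+1) − y_i)/h_i = 5, -1, -2, 2:
  1·σ_0 + 4·σ_1 + 1·σ_2 = 6(Δ_1 - Δ_0) = -36
  1·σ_1 + 4·σ_2 + 1·σ_3 = 6(Δ_2 - Δ_1) = -6
  1·σ_2 + 4·σ_3 + 1·σ_4 = 6(Δ_3 - Δ_2) = 24
Natural end conditions: σ_0 = σ_4 = 0.
Hence σ_0 = 0, σ_1 = -123/14, σ_2 = -6/7, σ_3 = 87/14, σ_4 = 0.

-8.7857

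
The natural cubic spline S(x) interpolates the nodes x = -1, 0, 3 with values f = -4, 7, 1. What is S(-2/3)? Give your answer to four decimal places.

Let M_i = S''(x_i). Step sizes h_i = 1, 3; slopes of the chords Δ_i = (y_(i+1) - y_i)/h_i = 11, -2.
  1·M_0 + 8·M_1 + 3·M_2 = 6(Δ_1 - Δ_0) = -78
Natural end conditions: M_0 = M_2 = 0.
Forward elimination and back-substitution give M_0 = 0, M_1 = -39/4, M_2 = 0.
On [-1, 0], S(x) = -4 + 101/8·(x + 1) + 0·(x + 1)² - 13/8·(x + 1)³.
With (x + 1) = 1/3: S(-2/3) = 4/27.

0.1481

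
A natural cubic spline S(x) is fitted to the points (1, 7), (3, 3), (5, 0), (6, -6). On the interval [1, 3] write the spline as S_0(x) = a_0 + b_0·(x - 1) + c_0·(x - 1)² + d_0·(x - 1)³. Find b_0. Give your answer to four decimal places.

-2.5455

Put M_i = S'' at the i-th knot. Here h = (2, 2, 1) and Δ = (-2, -3/2, -6), so the interior equations h_(i-1)·M_(i-1) + 2(h_(i-1)+h_i)·M_i + h_i·M_(i+1) = 6(Δ_i − Δ_(i-1)) read
  2·M_0 + 8·M_1 + 2·M_2 = 6(Δ_1 - Δ_0) = 3
  2·M_1 + 6·M_2 + 1·M_3 = 6(Δ_2 - Δ_1) = -27
Natural end conditions: M_0 = M_3 = 0.
Hence M_0 = 0, M_1 = 18/11, M_2 = -111/22, M_3 = 0.
On [1, 3], with S_0(x) = a_0 + b_0·(x - 1) + c_0·(x - 1)² + d_0·(x - 1)³: c_0 = M_0/2 = 0, d_0 = (M_1 - M_0)/(6h_0) = 3/22, b_0 = Δ_0 - h_0(2M_0 + M_1)/6 = -28/11.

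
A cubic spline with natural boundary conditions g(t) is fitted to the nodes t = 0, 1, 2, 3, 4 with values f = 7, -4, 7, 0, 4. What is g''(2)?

Let M_i = g''(x_i). Step sizes h_i = 1, 1, 1, 1; slopes of the chords Δ_i = (y_(i+1) - y_i)/h_i = -11, 11, -7, 4.
  1·M_0 + 4·M_1 + 1·M_2 = 6(Δ_1 - Δ_0) = 132
  1·M_1 + 4·M_2 + 1·M_3 = 6(Δ_2 - Δ_1) = -108
  1·M_2 + 4·M_3 + 1·M_4 = 6(Δ_3 - Δ_2) = 66
Natural end conditions: M_0 = M_4 = 0.
Hence M_0 = 0, M_1 = 177/4, M_2 = -45, M_3 = 111/4, M_4 = 0.

-45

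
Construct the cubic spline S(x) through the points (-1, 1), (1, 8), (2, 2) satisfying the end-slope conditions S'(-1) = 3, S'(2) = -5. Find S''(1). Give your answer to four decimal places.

Write M_i for S''(x_i). With h_i = 2, 1 and divided differences Δ_i = 7/2, -6, the continuity of S' gives the tridiagonal system
  2·M_0 + 6·M_1 + 1·M_2 = 6(Δ_1 - Δ_0) = -57
Clamped end conditions give two more equations: 2h_0·M_0 + h_0·M_1 = 6(Δ_0 - S'(-1)) = 3 and h_1·M_1 + 2h_1·M_2 = 6(S'(2) - Δ_1) = 6.
Forward elimination and back-substitution give M_0 = 91/12, M_1 = -41/3, M_2 = 59/6.

-13.6667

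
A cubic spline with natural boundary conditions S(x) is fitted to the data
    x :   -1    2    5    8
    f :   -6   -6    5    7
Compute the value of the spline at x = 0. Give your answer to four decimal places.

-7.0469

Put M_i = S'' at the i-th knot. Here h = (3, 3, 3) and Δ = (0, 11/3, 2/3), so the interior equations h_(i-1)·M_(i-1) + 2(h_(i-1)+h_i)·M_i + h_i·M_(i+1) = 6(Δ_i − Δ_(i-1)) read
  3·M_0 + 12·M_1 + 3·M_2 = 6(Δ_1 - Δ_0) = 22
  3·M_1 + 12·M_2 + 3·M_3 = 6(Δ_2 - Δ_1) = -18
Natural end conditions: M_0 = M_3 = 0.
Hence M_0 = 0, M_1 = 106/45, M_2 = -94/45, M_3 = 0.
On [-1, 2], S(x) = -6 - 53/45·(x + 1) + 0·(x + 1)² + 53/405·(x + 1)³.
With (x + 1) = 1: S(0) = -2854/405.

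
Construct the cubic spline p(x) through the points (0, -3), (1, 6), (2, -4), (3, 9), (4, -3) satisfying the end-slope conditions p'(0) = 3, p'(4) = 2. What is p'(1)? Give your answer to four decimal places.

Let m_i = p''(x_i). Step sizes h_i = 1, 1, 1, 1; slopes of the chords Δ_i = (y_(i+1) - y_i)/h_i = 9, -10, 13, -12.
  1·m_0 + 4·m_1 + 1·m_2 = 6(Δ_1 - Δ_0) = -114
  1·m_1 + 4·m_2 + 1·m_3 = 6(Δ_2 - Δ_1) = 138
  1·m_2 + 4·m_3 + 1·m_4 = 6(Δ_3 - Δ_2) = -150
Clamped end conditions give two more equations: 2h_0·m_0 + h_0·m_1 = 6(Δ_0 - p'(0)) = 36 and h_3·m_3 + 2h_3·m_4 = 6(p'(4) - Δ_3) = 84.
Solving the tridiagonal system: m_0 = 1301/28, m_1 = -797/14, m_2 = 269/4, m_3 = -1037/14, m_4 = 2213/28.
On [1, 2], p'(x) = b_1 + 2c_1·(x - 1) + 3d_1·(x - 1)² with b_1 = Δ_1 - h_1(2m_1 + m_2)/6 = -125/56, c_1 = m_1/2 = -797/28, d_1 = (m_2 - m_1)/(6h_1) = 1159/56. So p'(1) = -125/56.

-2.2321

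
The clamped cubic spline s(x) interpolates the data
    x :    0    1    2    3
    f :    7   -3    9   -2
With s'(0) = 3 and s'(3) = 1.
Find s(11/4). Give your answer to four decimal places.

Let m_i = s''(x_i). Step sizes h_i = 1, 1, 1; slopes of the chords Δ_i = (y_(i+1) - y_i)/h_i = -10, 12, -11.
  1·m_0 + 4·m_1 + 1·m_2 = 6(Δ_1 - Δ_0) = 132
  1·m_1 + 4·m_2 + 1·m_3 = 6(Δ_2 - Δ_1) = -138
Clamped end conditions give two more equations: 2h_0·m_0 + h_0·m_1 = 6(Δ_0 - s'(0)) = -78 and h_2·m_2 + 2h_2·m_3 = 6(s'(3) - Δ_2) = 72.
Solving the tridiagonal system: m_0 = -220/3, m_1 = 206/3, m_2 = -208/3, m_3 = 212/3.
On [2, 3], s(x) = 9 + 1/3·(x - 2) - 104/3·(x - 2)² + 70/3·(x - 2)³.
With (x - 2) = 3/4: s(11/4) = -13/32.

-0.4063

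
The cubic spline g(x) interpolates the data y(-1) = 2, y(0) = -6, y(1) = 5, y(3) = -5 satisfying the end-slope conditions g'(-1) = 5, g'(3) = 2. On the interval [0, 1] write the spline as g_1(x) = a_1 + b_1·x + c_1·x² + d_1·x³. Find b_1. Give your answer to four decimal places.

Let M_i = g''(x_i). Step sizes h_i = 1, 1, 2; slopes of the chords Δ_i = (y_(i+1) - y_i)/h_i = -8, 11, -5.
  1·M_0 + 4·M_1 + 1·M_2 = 6(Δ_1 - Δ_0) = 114
  1·M_1 + 6·M_2 + 2·M_3 = 6(Δ_2 - Δ_1) = -96
Clamped end conditions give two more equations: 2h_0·M_0 + h_0·M_1 = 6(Δ_0 - g'(-1)) = -78 and h_2·M_2 + 2h_2·M_3 = 6(g'(3) - Δ_2) = 42.
Solving: M_0 = -723/11, M_1 = 588/11, M_2 = -375/11, M_3 = 303/11.
On [0, 1], with g_1(x) = a_1 + b_1·x + c_1·x² + d_1·x³: c_1 = M_1/2 = 294/11, d_1 = (M_2 - M_1)/(6h_1) = -321/22, b_1 = Δ_1 - h_1(2M_1 + M_2)/6 = -25/22.

-1.1364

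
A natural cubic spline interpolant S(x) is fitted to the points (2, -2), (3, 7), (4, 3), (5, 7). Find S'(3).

1

Let M_i = S''(x_i). Step sizes h_i = 1, 1, 1; slopes of the chords Δ_i = (y_(i+1) - y_i)/h_i = 9, -4, 4.
  1·M_0 + 4·M_1 + 1·M_2 = 6(Δ_1 - Δ_0) = -78
  1·M_1 + 4·M_2 + 1·M_3 = 6(Δ_2 - Δ_1) = 48
Natural end conditions: M_0 = M_3 = 0.
Hence M_0 = 0, M_1 = -24, M_2 = 18, M_3 = 0.
On [3, 4], S'(x) = b_1 + 2c_1·(x - 3) + 3d_1·(x - 3)² with b_1 = Δ_1 - h_1(2M_1 + M_2)/6 = 1, c_1 = M_1/2 = -12, d_1 = (M_2 - M_1)/(6h_1) = 7. So S'(3) = 1.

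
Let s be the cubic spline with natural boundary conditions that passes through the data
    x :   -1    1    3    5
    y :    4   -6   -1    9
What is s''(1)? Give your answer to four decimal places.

5.5000

Let m_i = s''(x_i). Step sizes h_i = 2, 2, 2; slopes of the chords Δ_i = (y_(i+1) - y_i)/h_i = -5, 5/2, 5.
  2·m_0 + 8·m_1 + 2·m_2 = 6(Δ_1 - Δ_0) = 45
  2·m_1 + 8·m_2 + 2·m_3 = 6(Δ_2 - Δ_1) = 15
Natural end conditions: m_0 = m_3 = 0.
Hence m_0 = 0, m_1 = 11/2, m_2 = 1/2, m_3 = 0.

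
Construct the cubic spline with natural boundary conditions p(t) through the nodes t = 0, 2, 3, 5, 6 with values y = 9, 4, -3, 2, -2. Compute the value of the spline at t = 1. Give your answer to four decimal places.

8.2258

Write M_i for p''(x_i). With h_i = 2, 1, 2, 1 and divided differences Δ_i = -5/2, -7, 5/2, -4, the continuity of p' gives the tridiagonal system
  2·M_0 + 6·M_1 + 1·M_2 = 6(Δ_1 - Δ_0) = -27
  1·M_1 + 6·M_2 + 2·M_3 = 6(Δ_2 - Δ_1) = 57
  2·M_2 + 6·M_3 + 1·M_4 = 6(Δ_3 - Δ_2) = -39
Natural end conditions: M_0 = M_4 = 0.
Forward elimination and back-substitution give M_0 = 0, M_1 = -214/31, M_2 = 447/31, M_3 = -701/62, M_4 = 0.
On [0, 2], p(t) = 9 - 37/186·t + 0·t² - 107/186·t³.
With t = 1: p(1) = 255/31.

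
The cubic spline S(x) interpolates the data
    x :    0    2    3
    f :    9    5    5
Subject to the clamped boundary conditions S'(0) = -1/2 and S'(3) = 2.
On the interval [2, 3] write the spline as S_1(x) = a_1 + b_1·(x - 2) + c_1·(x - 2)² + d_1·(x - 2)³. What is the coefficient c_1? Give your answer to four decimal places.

1.1667

Write σ_i for S''(x_i). With h_i = 2, 1 and divided differences Δ_i = -2, 0, the continuity of S' gives the tridiagonal system
  2·σ_0 + 6·σ_1 + 1·σ_2 = 6(Δ_1 - Δ_0) = 12
Clamped end conditions give two more equations: 2h_0·σ_0 + h_0·σ_1 = 6(Δ_0 - S'(0)) = -9 and h_1·σ_1 + 2h_1·σ_2 = 6(S'(3) - Δ_1) = 12.
Solving: σ_0 = -41/12, σ_1 = 7/3, σ_2 = 29/6.
On [2, 3], with S_1(x) = a_1 + b_1·(x - 2) + c_1·(x - 2)² + d_1·(x - 2)³: c_1 = σ_1/2 = 7/6, d_1 = (σ_2 - σ_1)/(6h_1) = 5/12, b_1 = Δ_1 - h_1(2σ_1 + σ_2)/6 = -19/12.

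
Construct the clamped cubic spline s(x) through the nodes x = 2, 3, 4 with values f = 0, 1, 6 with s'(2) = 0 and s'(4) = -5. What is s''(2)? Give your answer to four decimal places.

Let σ_i = s''(x_i). Step sizes h_i = 1, 1; slopes of the chords Δ_i = (y_(i+1) - y_i)/h_i = 1, 5.
  1·σ_0 + 4·σ_1 + 1·σ_2 = 6(Δ_1 - Δ_0) = 24
Clamped end conditions give two more equations: 2h_0·σ_0 + h_0·σ_1 = 6(Δ_0 - s'(2)) = 6 and h_1·σ_1 + 2h_1·σ_2 = 6(s'(4) - Δ_1) = -60.
Forward elimination and back-substitution give σ_0 = -11/2, σ_1 = 17, σ_2 = -77/2.

-5.5000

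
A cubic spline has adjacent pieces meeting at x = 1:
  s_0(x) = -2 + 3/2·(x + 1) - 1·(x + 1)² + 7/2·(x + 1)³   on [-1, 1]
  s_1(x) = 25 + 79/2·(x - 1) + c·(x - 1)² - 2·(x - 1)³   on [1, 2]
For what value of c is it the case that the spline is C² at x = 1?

s_0''(x) = -2 + 21·(x + 1), so s_0''(1) = 40. On the right, s_1''(1) = 2c, so c = 20.

20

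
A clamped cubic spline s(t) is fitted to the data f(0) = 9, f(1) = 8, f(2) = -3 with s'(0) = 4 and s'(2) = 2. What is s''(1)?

Let M_i = s''(x_i). Step sizes h_i = 1, 1; slopes of the chords Δ_i = (y_(i+1) - y_i)/h_i = -1, -11.
  1·M_0 + 4·M_1 + 1·M_2 = 6(Δ_1 - Δ_0) = -60
Clamped end conditions give two more equations: 2h_0·M_0 + h_0·M_1 = 6(Δ_0 - s'(0)) = -30 and h_1·M_1 + 2h_1·M_2 = 6(s'(2) - Δ_1) = 78.
Hence M_0 = -1, M_1 = -28, M_2 = 53.

-28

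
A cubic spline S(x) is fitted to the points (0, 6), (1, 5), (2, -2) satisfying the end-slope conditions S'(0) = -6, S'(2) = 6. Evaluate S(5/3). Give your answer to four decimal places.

-1.5185

Put σ_i = S'' at the i-th knot. Here h = (1, 1) and Δ = (-1, -7), so the interior equations h_(i-1)·σ_(i-1) + 2(h_(i-1)+h_i)·σ_i + h_i·σ_(i+1) = 6(Δ_i − Δ_(i-1)) read
  1·σ_0 + 4·σ_1 + 1·σ_2 = 6(Δ_1 - Δ_0) = -36
Clamped end conditions give two more equations: 2h_0·σ_0 + h_0·σ_1 = 6(Δ_0 - S'(0)) = 30 and h_1·σ_1 + 2h_1·σ_2 = 6(S'(2) - Δ_1) = 78.
Hence σ_0 = 30, σ_1 = -30, σ_2 = 54.
On [1, 2], S(x) = 5 - 6·(x - 1) - 15·(x - 1)² + 14·(x - 1)³.
With (x - 1) = 2/3: S(5/3) = -41/27.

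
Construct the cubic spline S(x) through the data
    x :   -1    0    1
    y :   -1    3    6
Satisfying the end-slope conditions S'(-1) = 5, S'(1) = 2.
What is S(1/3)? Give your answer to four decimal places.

4.1481

Let M_i = S''(x_i). Step sizes h_i = 1, 1; slopes of the chords Δ_i = (y_(i+1) - y_i)/h_i = 4, 3.
  1·M_0 + 4·M_1 + 1·M_2 = 6(Δ_1 - Δ_0) = -6
Clamped end conditions give two more equations: 2h_0·M_0 + h_0·M_1 = 6(Δ_0 - S'(-1)) = -6 and h_1·M_1 + 2h_1·M_2 = 6(S'(1) - Δ_1) = -6.
Solving: M_0 = -3, M_1 = 0, M_2 = -3.
On [0, 1], S(x) = 3 + 7/2·x + 0·x² - 1/2·x³.
With x = 1/3: S(1/3) = 112/27.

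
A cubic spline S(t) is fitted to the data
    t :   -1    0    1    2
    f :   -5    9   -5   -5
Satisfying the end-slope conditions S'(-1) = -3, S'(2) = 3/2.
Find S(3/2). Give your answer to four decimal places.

Put σ_i = S'' at the i-th knot. Here h = (1, 1, 1) and Δ = (14, -14, 0), so the interior equations h_(i-1)·σ_(i-1) + 2(h_(i-1)+h_i)·σ_i + h_i·σ_(i+1) = 6(Δ_i − Δ_(i-1)) read
  1·σ_0 + 4·σ_1 + 1·σ_2 = 6(Δ_1 - Δ_0) = -168
  1·σ_1 + 4·σ_2 + 1·σ_3 = 6(Δ_2 - Δ_1) = 84
Clamped end conditions give two more equations: 2h_0·σ_0 + h_0·σ_1 = 6(Δ_0 - S'(-1)) = 102 and h_2·σ_2 + 2h_2·σ_3 = 6(S'(2) - Δ_2) = 9.
Solving the tridiagonal system: σ_0 = 443/5, σ_1 = -376/5, σ_2 = 221/5, σ_3 = -88/5.
On [1, 2], S(t) = -5 - 59/5·(t - 1) + 221/10·(t - 1)² - 103/10·(t - 1)³.
With (t - 1) = 1/2: S(3/2) = -533/80.

-6.6625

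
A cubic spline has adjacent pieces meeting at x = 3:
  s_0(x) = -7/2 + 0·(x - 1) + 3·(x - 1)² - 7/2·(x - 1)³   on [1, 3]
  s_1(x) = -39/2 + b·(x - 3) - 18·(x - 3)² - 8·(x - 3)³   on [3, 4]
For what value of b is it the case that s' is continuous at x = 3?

-30

s_0'(x) = 0 + 6·(x - 1) - 21/2·(x - 1)², so s_0'(3) = -30. On the right, s_1'(3) = b, so b = -30.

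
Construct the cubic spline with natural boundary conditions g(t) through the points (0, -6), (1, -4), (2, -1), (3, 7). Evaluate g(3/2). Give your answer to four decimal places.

-2.9500

Put M_i = g'' at the i-th knot. Here h = (1, 1, 1) and Δ = (2, 3, 8), so the interior equations h_(i-1)·M_(i-1) + 2(h_(i-1)+h_i)·M_i + h_i·M_(i+1) = 6(Δ_i − Δ_(i-1)) read
  1·M_0 + 4·M_1 + 1·M_2 = 6(Δ_1 - Δ_0) = 6
  1·M_1 + 4·M_2 + 1·M_3 = 6(Δ_2 - Δ_1) = 30
Natural end conditions: M_0 = M_3 = 0.
Hence M_0 = 0, M_1 = -2/5, M_2 = 38/5, M_3 = 0.
On [1, 2], g(t) = -4 + 28/15·(t - 1) - 1/5·(t - 1)² + 4/3·(t - 1)³.
With (t - 1) = 1/2: g(3/2) = -59/20.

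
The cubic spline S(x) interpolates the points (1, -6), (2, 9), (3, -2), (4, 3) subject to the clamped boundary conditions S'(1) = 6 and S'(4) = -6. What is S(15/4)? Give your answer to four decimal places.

2.8938

Put M_i = S'' at the i-th knot. Here h = (1, 1, 1) and Δ = (15, -11, 5), so the interior equations h_(i-1)·M_(i-1) + 2(h_(i-1)+h_i)·M_i + h_i·M_(i+1) = 6(Δ_i − Δ_(i-1)) read
  1·M_0 + 4·M_1 + 1·M_2 = 6(Δ_1 - Δ_0) = -156
  1·M_1 + 4·M_2 + 1·M_3 = 6(Δ_2 - Δ_1) = 96
Clamped end conditions give two more equations: 2h_0·M_0 + h_0·M_1 = 6(Δ_0 - S'(1)) = 54 and h_2·M_2 + 2h_2·M_3 = 6(S'(4) - Δ_2) = -66.
Hence M_0 = 306/5, M_1 = -342/5, M_2 = 282/5, M_3 = -306/5.
On [3, 4], S(x) = -2 - 18/5·(x - 3) + 141/5·(x - 3)² - 98/5·(x - 3)³.
With (x - 3) = 3/4: S(15/4) = 463/160.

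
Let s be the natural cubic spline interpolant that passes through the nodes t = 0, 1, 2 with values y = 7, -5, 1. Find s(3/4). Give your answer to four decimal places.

Put σ_i = s'' at the i-th knot. Here h = (1, 1) and Δ = (-12, 6), so the interior equations h_(i-1)·σ_(i-1) + 2(h_(i-1)+h_i)·σ_i + h_i·σ_(i+1) = 6(Δ_i − Δ_(i-1)) read
  1·σ_0 + 4·σ_1 + 1·σ_2 = 6(Δ_1 - Δ_0) = 108
Natural end conditions: σ_0 = σ_2 = 0.
Forward elimination and back-substitution give σ_0 = 0, σ_1 = 27, σ_2 = 0.
On [0, 1], s(t) = 7 - 33/2·t + 0·t² + 9/2·t³.
With t = 3/4: s(3/4) = -445/128.

-3.4766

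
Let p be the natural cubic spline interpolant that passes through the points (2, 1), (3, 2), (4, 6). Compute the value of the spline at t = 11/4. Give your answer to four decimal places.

Put m_i = p'' at the i-th knot. Here h = (1, 1) and Δ = (1, 4), so the interior equations h_(i-1)·m_(i-1) + 2(h_(i-1)+h_i)·m_i + h_i·m_(i+1) = 6(Δ_i − Δ_(i-1)) read
  1·m_0 + 4·m_1 + 1·m_2 = 6(Δ_1 - Δ_0) = 18
Natural end conditions: m_0 = m_2 = 0.
Solving the tridiagonal system: m_0 = 0, m_1 = 9/2, m_2 = 0.
On [2, 3], p(t) = 1 + 1/4·(t - 2) + 0·(t - 2)² + 3/4·(t - 2)³.
With (t - 2) = 3/4: p(11/4) = 385/256.

1.5039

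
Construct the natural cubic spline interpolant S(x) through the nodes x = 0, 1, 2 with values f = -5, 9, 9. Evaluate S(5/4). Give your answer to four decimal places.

Write M_i for S''(x_i). With h_i = 1, 1 and divided differences Δ_i = 14, 0, the continuity of S' gives the tridiagonal system
  1·M_0 + 4·M_1 + 1·M_2 = 6(Δ_1 - Δ_0) = -84
Natural end conditions: M_0 = M_2 = 0.
Forward elimination and back-substitution give M_0 = 0, M_1 = -21, M_2 = 0.
On [1, 2], S(x) = 9 + 7·(x - 1) - 21/2·(x - 1)² + 7/2·(x - 1)³.
With (x - 1) = 1/4: S(5/4) = 1299/128.

10.1484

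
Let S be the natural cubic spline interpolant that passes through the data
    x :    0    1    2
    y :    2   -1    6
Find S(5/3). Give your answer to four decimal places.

Put m_i = S'' at the i-th knot. Here h = (1, 1) and Δ = (-3, 7), so the interior equations h_(i-1)·m_(i-1) + 2(h_(i-1)+h_i)·m_i + h_i·m_(i+1) = 6(Δ_i − Δ_(i-1)) read
  1·m_0 + 4·m_1 + 1·m_2 = 6(Δ_1 - Δ_0) = 60
Natural end conditions: m_0 = m_2 = 0.
Forward elimination and back-substitution give m_0 = 0, m_1 = 15, m_2 = 0.
On [1, 2], S(x) = -1 + 2·(x - 1) + 15/2·(x - 1)² - 5/2·(x - 1)³.
With (x - 1) = 2/3: S(5/3) = 79/27.

2.9259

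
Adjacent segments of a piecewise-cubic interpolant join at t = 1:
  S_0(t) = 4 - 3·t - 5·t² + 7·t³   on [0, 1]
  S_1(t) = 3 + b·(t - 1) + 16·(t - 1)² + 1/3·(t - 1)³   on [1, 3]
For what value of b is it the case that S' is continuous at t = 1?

S_0'(t) = -3 - 10·t + 21·t², so S_0'(1) = 8. On the right, S_1'(1) = b, so b = 8.

8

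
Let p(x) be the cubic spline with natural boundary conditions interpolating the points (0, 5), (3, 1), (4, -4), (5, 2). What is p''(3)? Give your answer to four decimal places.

-4.9677

Let σ_i = p''(x_i). Step sizes h_i = 3, 1, 1; slopes of the chords Δ_i = (y_(i+1) - y_i)/h_i = -4/3, -5, 6.
  3·σ_0 + 8·σ_1 + 1·σ_2 = 6(Δ_1 - Δ_0) = -22
  1·σ_1 + 4·σ_2 + 1·σ_3 = 6(Δ_2 - Δ_1) = 66
Natural end conditions: σ_0 = σ_3 = 0.
Solving: σ_0 = 0, σ_1 = -154/31, σ_2 = 550/31, σ_3 = 0.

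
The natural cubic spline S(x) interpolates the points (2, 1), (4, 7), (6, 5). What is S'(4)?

1

Write m_i for S''(x_i). With h_i = 2, 2 and divided differences Δ_i = 3, -1, the continuity of S' gives the tridiagonal system
  2·m_0 + 8·m_1 + 2·m_2 = 6(Δ_1 - Δ_0) = -24
Natural end conditions: m_0 = m_2 = 0.
Solving the tridiagonal system: m_0 = 0, m_1 = -3, m_2 = 0.
On [4, 6], S'(x) = b_1 + 2c_1·(x - 4) + 3d_1·(x - 4)² with b_1 = Δ_1 - h_1(2m_1 + m_2)/6 = 1, c_1 = m_1/2 = -3/2, d_1 = (m_2 - m_1)/(6h_1) = 1/4. So S'(4) = 1.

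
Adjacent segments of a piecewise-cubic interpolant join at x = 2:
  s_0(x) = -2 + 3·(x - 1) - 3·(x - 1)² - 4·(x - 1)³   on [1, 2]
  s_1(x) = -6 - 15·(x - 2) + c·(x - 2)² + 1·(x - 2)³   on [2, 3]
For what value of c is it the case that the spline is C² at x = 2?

s_0''(x) = -6 - 24·(x - 1), so s_0''(2) = -30. On the right, s_1''(2) = 2c, so c = -15.

-15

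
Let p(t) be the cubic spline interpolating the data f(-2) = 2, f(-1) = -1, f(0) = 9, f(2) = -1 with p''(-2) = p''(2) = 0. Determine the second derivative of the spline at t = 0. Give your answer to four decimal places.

-19.0435

Write σ_i for p''(x_i). With h_i = 1, 1, 2 and divided differences Δ_i = -3, 10, -5, the continuity of p' gives the tridiagonal system
  1·σ_0 + 4·σ_1 + 1·σ_2 = 6(Δ_1 - Δ_0) = 78
  1·σ_1 + 6·σ_2 + 2·σ_3 = 6(Δ_2 - Δ_1) = -90
Natural end conditions: σ_0 = σ_3 = 0.
Forward elimination and back-substitution give σ_0 = 0, σ_1 = 558/23, σ_2 = -438/23, σ_3 = 0.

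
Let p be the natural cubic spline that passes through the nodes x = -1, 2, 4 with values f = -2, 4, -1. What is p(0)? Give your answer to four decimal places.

1.2000

Put σ_i = p'' at the i-th knot. Here h = (3, 2) and Δ = (2, -5/2), so the interior equations h_(i-1)·σ_(i-1) + 2(h_(i-1)+h_i)·σ_i + h_i·σ_(i+1) = 6(Δ_i − Δ_(i-1)) read
  3·σ_0 + 10·σ_1 + 2·σ_2 = 6(Δ_1 - Δ_0) = -27
Natural end conditions: σ_0 = σ_2 = 0.
Hence σ_0 = 0, σ_1 = -27/10, σ_2 = 0.
On [-1, 2], p(x) = -2 + 67/20·(x + 1) + 0·(x + 1)² - 3/20·(x + 1)³.
With (x + 1) = 1: p(0) = 6/5.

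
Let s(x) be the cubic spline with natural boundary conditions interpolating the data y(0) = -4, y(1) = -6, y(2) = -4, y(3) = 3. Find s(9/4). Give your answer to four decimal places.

With m_i denoting the second derivative at x_i, h_i = 1, 1, 1, and Δ_i = (y_(i+1) − y_i)/h_i = -2, 2, 7:
  1·m_0 + 4·m_1 + 1·m_2 = 6(Δ_1 - Δ_0) = 24
  1·m_1 + 4·m_2 + 1·m_3 = 6(Δ_2 - Δ_1) = 30
Natural end conditions: m_0 = m_3 = 0.
Forward elimination and back-substitution give m_0 = 0, m_1 = 22/5, m_2 = 32/5, m_3 = 0.
On [2, 3], s(x) = -4 + 73/15·(x - 2) + 16/5·(x - 2)² - 16/15·(x - 2)³.
With (x - 2) = 1/4: s(9/4) = -13/5.

-2.6000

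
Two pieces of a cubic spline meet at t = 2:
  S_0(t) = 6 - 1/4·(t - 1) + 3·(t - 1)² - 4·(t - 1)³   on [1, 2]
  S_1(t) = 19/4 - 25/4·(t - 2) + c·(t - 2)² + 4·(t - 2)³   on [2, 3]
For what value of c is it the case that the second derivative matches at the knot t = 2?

S_0''(t) = 6 - 24·(t - 1), so S_0''(2) = -18. On the right, S_1''(2) = 2c, so c = -9.

-9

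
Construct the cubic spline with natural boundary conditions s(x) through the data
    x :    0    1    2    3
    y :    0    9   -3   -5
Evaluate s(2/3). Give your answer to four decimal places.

8.3210

Let M_i = s''(x_i). Step sizes h_i = 1, 1, 1; slopes of the chords Δ_i = (y_(i+1) - y_i)/h_i = 9, -12, -2.
  1·M_0 + 4·M_1 + 1·M_2 = 6(Δ_1 - Δ_0) = -126
  1·M_1 + 4·M_2 + 1·M_3 = 6(Δ_2 - Δ_1) = 60
Natural end conditions: M_0 = M_3 = 0.
Forward elimination and back-substitution give M_0 = 0, M_1 = -188/5, M_2 = 122/5, M_3 = 0.
On [0, 1], s(x) = 0 + 229/15·x + 0·x² - 94/15·x³.
With x = 2/3: s(2/3) = 674/81.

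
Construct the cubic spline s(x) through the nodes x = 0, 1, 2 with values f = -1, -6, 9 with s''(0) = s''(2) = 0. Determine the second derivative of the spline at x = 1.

30

Write M_i for s''(x_i). With h_i = 1, 1 and divided differences Δ_i = -5, 15, the continuity of s' gives the tridiagonal system
  1·M_0 + 4·M_1 + 1·M_2 = 6(Δ_1 - Δ_0) = 120
Natural end conditions: M_0 = M_2 = 0.
Hence M_0 = 0, M_1 = 30, M_2 = 0.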